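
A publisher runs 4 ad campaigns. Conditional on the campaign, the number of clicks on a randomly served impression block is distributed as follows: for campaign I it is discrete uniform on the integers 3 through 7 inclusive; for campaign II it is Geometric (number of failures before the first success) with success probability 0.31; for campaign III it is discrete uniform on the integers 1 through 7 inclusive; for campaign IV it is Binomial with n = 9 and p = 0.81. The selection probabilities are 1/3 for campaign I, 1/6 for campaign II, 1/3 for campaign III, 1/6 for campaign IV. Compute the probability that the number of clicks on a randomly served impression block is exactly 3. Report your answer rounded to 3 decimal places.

0.132

Conditional on each campaign, P(X = 3): I: 0.2; II: 0.101838; III: 0.142857; IV: 0.00210018.
By total probability, P(X = 3) = 0.333333·0.2 + 0.166667·0.101838 + 0.333333·0.142857 + 0.166667·0.00210018 = 0.131609.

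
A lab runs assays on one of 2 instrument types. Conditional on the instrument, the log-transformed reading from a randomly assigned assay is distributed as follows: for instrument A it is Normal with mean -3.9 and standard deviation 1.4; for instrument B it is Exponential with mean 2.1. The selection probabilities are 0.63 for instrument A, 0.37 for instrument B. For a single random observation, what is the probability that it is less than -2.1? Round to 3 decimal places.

0.567

Conditional on each instrument, P(X < -2.1): A: 0.900729; B: 0.
By total probability, P(X < -2.1) = 0.63·0.900729 + 0.37·0 = 0.567459.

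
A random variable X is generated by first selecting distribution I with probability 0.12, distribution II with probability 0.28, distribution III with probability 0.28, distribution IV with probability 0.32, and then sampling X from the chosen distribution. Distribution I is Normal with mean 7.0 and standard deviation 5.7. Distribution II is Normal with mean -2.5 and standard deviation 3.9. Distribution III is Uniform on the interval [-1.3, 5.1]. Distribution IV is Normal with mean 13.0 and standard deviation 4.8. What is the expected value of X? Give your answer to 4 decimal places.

4.8320

Component means — I: 7; II: -2.5; III: 1.9; IV: 13.
E[X] = 0.12·7 + 0.28·-2.5 + 0.28·1.9 + 0.32·13 = 4.832.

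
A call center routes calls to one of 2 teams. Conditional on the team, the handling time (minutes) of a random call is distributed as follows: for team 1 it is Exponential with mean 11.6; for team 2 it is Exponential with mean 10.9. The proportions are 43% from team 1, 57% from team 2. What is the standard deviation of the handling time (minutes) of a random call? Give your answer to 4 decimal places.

11.2117

Per component, 1: μ=11.6, E[X²]=269.12; 2: μ=10.9, E[X²]=237.62.
E[X] = 0.43·11.6 + 0.57·10.9 = 11.201.
E[X²] = 0.43·269.12 + 0.57·237.62 = 251.165.
Var(X) = E[X²] − (E[X])² = 251.165 − 125.462 = 125.703.
SD(X) = √125.703 = 11.2117.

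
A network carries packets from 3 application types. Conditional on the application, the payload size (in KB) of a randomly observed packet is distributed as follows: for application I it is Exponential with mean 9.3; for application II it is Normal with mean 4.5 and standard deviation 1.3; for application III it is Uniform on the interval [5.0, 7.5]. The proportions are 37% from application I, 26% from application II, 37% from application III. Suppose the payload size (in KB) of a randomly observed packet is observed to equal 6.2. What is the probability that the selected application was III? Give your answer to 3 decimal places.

0.731

Likelihoods f(6.2 | ·): I: 0.0552061; II: 0.130506; III: 0.4.
Posterior ∝ prior × likelihood. Numerator for III: 0.37·0.4 = 0.148.
Normalizing constant: 0.37·0.0552061 + 0.26·0.130506 + 0.37·0.4 = 0.202358.
P(III | observation) = 0.148 / 0.202358 = 0.731377.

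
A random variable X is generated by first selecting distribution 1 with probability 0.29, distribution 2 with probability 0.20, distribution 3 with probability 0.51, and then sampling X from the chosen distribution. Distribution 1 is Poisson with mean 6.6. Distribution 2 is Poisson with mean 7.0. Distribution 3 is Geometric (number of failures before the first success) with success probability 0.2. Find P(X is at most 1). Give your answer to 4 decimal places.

Conditional on each component, P(X ≤ 1): 1: 0.0103388; 2: 0.00729506; 3: 0.36.
By total probability, P(X ≤ 1) = 0.29·0.0103388 + 0.2·0.00729506 + 0.51·0.36 = 0.188057.

0.1881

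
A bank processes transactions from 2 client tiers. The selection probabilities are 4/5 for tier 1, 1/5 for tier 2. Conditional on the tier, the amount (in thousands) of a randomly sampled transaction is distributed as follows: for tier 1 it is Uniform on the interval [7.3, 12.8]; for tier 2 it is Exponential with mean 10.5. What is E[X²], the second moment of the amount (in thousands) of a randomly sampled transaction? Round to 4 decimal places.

For each component E[X²] = Var + (mean)², giving 1: 103.523; 2: 220.5.
Overall E[X²] = 0.8·103.523 + 0.2·220.5 = 126.919.

126.9187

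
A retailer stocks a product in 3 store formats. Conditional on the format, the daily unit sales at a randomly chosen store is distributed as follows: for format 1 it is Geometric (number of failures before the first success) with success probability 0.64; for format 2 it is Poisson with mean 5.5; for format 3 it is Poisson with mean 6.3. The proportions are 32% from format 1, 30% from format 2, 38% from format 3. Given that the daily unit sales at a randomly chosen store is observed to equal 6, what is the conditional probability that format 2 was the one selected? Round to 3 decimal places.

0.436

Likelihoods P(X=6 | ·): 1: 0.00139314; 2: 0.157117; 3: 0.159461.
Posterior ∝ prior × likelihood. Numerator for 2: 0.3·0.157117 = 0.0471352.
Normalizing constant: 0.32·0.00139314 + 0.3·0.157117 + 0.38·0.159461 = 0.108176.
P(2 | observation) = 0.0471352 / 0.108176 = 0.435726.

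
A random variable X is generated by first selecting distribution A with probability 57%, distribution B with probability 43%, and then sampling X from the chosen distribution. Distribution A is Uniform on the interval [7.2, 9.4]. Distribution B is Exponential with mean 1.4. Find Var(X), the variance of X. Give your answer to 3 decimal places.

Per component, A: μ=8.3, E[X²]=69.2933; B: μ=1.4, E[X²]=3.92.
E[X] = 0.57·8.3 + 0.43·1.4 = 5.333.
E[X²] = 0.57·69.2933 + 0.43·3.92 = 41.1828.
Var(X) = E[X²] − (E[X])² = 41.1828 − 28.4409 = 12.7419.

12.742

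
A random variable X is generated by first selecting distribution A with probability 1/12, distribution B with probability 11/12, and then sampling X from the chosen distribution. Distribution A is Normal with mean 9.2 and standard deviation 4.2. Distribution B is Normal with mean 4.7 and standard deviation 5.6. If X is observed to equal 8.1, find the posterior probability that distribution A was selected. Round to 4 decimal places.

Likelihoods f(8.1 | ·): A: 0.0917837; B: 0.0592484.
Posterior ∝ prior × likelihood. Numerator for A: 0.0833333·0.0917837 = 0.00764865.
Normalizing constant: 0.0833333·0.0917837 + 0.916667·0.0592484 = 0.0619597.
P(A | observation) = 0.00764865 / 0.0619597 = 0.123446.

0.1234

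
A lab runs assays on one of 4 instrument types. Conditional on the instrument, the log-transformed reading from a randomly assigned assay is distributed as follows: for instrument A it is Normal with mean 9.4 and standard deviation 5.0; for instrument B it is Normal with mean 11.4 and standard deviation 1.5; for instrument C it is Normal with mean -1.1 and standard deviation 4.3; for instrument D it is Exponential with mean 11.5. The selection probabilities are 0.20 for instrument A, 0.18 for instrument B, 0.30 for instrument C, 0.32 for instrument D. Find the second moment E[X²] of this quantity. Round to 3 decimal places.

For each component E[X²] = Var + (mean)², giving A: 113.36; B: 132.21; C: 19.7; D: 264.5.
Overall E[X²] = 0.2·113.36 + 0.18·132.21 + 0.3·19.7 + 0.32·264.5 = 137.02.

137.020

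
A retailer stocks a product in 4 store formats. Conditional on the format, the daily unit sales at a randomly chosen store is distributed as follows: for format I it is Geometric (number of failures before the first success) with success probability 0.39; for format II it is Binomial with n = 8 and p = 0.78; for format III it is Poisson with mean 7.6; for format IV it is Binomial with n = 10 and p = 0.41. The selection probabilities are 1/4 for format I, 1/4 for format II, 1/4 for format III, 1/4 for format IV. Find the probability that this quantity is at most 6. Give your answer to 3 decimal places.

0.706

Conditional on each format, P(X ≤ 6): I: 0.968573; II: 0.553835; III: 0.364621; IV: 0.937428.
By total probability, P(X ≤ 6) = 0.25·0.968573 + 0.25·0.553835 + 0.25·0.364621 + 0.25·0.937428 = 0.706114.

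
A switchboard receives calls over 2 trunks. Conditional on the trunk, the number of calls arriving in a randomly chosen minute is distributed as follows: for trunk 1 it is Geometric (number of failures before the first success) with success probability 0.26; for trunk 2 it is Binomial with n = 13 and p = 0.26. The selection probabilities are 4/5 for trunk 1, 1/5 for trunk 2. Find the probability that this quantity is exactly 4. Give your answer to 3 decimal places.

0.106

Conditional on each trunk, P(X = 4): 1: 0.0779651; 2: 0.217413.
By total probability, P(X = 4) = 0.8·0.0779651 + 0.2·0.217413 = 0.105855.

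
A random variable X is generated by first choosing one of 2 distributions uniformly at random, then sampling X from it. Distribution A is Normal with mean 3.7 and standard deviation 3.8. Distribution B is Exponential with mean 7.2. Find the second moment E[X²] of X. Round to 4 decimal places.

65.9050

For each component E[X²] = Var + (mean)², giving A: 28.13; B: 103.68.
Overall E[X²] = 0.5·28.13 + 0.5·103.68 = 65.905.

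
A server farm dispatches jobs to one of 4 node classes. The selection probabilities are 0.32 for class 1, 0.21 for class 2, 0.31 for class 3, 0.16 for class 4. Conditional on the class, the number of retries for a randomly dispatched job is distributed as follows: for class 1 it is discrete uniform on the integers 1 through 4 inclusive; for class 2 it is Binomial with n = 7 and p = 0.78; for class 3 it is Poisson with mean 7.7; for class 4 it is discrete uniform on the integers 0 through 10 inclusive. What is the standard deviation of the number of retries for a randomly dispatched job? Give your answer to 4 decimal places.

2.9876

Per component, 1: μ=2.5, E[X²]=7.5; 2: μ=5.46, E[X²]=31.0128; 3: μ=7.7, E[X²]=66.99; 4: μ=5, E[X²]=35.
E[X] = 0.32·2.5 + 0.21·5.46 + 0.31·7.7 + 0.16·5 = 5.1336.
E[X²] = 0.32·7.5 + 0.21·31.0128 + 0.31·66.99 + 0.16·35 = 35.2796.
Var(X) = E[X²] − (E[X])² = 35.2796 − 26.3538 = 8.92574.
SD(X) = √8.92574 = 2.9876.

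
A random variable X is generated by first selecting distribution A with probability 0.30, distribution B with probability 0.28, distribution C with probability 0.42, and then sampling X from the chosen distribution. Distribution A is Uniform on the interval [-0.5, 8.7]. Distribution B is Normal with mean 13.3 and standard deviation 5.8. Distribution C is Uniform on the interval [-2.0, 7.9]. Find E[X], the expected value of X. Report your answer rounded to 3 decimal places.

6.193

Component means — A: 4.1; B: 13.3; C: 2.95.
E[X] = 0.3·4.1 + 0.28·13.3 + 0.42·2.95 = 6.193.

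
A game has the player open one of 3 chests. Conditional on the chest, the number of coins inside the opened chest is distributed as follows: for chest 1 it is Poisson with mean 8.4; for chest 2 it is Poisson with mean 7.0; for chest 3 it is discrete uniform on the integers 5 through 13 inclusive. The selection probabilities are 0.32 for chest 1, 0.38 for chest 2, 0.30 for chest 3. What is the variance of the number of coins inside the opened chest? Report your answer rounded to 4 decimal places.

Per component, 1: μ=8.4, E[X²]=78.96; 2: μ=7, E[X²]=56; 3: μ=9, E[X²]=87.6667.
E[X] = 0.32·8.4 + 0.38·7 + 0.3·9 = 8.048.
E[X²] = 0.32·78.96 + 0.38·56 + 0.3·87.6667 = 72.8472.
Var(X) = E[X²] − (E[X])² = 72.8472 − 64.7703 = 8.0769.

8.0769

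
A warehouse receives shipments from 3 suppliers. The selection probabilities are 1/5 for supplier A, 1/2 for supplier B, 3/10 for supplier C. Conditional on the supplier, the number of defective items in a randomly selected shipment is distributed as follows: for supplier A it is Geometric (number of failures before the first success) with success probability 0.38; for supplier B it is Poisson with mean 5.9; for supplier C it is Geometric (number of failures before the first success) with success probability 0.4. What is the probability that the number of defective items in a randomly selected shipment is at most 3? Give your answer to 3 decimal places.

Conditional on each supplier, P(X ≤ 3): A: 0.852237; B: 0.160353; C: 0.8704.
By total probability, P(X ≤ 3) = 0.2·0.852237 + 0.5·0.160353 + 0.3·0.8704 = 0.511744.

0.512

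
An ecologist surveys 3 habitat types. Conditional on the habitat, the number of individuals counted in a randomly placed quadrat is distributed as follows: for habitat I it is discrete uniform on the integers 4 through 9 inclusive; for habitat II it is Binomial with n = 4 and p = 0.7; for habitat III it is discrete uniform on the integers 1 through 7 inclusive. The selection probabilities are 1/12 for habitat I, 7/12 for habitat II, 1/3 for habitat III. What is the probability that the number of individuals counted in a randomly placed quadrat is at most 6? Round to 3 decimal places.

Conditional on each habitat, P(X ≤ 6): I: 0.5; II: 1; III: 0.857143.
By total probability, P(X ≤ 6) = 0.0833333·0.5 + 0.583333·1 + 0.333333·0.857143 = 0.910714.

0.911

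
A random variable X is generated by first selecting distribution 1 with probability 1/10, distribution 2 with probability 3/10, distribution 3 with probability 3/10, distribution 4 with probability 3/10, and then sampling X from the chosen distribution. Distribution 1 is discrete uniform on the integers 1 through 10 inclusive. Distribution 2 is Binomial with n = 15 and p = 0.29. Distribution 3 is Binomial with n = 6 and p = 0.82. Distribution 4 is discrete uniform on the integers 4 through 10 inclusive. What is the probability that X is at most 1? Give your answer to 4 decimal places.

Conditional on each component, P(X ≤ 1): 1: 0.1; 2: 0.0418569; 3: 0.00096368; 4: 0.
By total probability, P(X ≤ 1) = 0.1·0.1 + 0.3·0.0418569 + 0.3·0.00096368 + 0.3·0 = 0.0228462.

0.0228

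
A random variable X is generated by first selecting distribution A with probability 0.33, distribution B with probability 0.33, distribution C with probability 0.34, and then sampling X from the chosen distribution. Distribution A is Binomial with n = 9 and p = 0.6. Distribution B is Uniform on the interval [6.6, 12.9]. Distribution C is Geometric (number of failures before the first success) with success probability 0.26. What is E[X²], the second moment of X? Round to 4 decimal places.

49.2738

For each component E[X²] = Var + (mean)², giving A: 31.32; B: 98.37; C: 19.0473.
Overall E[X²] = 0.33·31.32 + 0.33·98.37 + 0.34·19.0473 = 49.2738.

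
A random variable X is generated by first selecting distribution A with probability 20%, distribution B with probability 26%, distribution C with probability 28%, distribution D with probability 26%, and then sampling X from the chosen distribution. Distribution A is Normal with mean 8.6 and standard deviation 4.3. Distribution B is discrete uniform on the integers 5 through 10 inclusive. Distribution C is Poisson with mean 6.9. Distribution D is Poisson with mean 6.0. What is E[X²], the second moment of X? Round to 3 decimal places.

60.056

For each component E[X²] = Var + (mean)², giving A: 92.45; B: 59.1667; C: 54.51; D: 42.
Overall E[X²] = 0.2·92.45 + 0.26·59.1667 + 0.28·54.51 + 0.26·42 = 60.0561.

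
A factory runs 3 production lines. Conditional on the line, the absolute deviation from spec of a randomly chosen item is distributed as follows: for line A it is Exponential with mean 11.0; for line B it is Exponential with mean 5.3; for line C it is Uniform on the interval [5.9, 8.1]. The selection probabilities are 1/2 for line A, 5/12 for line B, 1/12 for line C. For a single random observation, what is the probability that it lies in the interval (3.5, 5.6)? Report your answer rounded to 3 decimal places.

0.134

Conditional on each line, P(3.5 < X < 5.6): A: 0.126429; B: 0.169022; C: 0.
By total probability, P(3.5 < X < 5.6) = 0.5·0.126429 + 0.416667·0.169022 + 0.0833333·0 = 0.13364.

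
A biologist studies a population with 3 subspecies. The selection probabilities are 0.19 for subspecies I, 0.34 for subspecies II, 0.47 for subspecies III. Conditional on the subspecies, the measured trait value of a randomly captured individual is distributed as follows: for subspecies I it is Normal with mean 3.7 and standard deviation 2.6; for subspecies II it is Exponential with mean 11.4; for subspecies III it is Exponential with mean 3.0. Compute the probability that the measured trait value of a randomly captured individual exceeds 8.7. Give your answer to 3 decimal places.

Conditional on each subspecies, P(X > 8.7): I: 0.0272352; II: 0.466192; III: 0.0550232.
By total probability, P(X > 8.7) = 0.19·0.0272352 + 0.34·0.466192 + 0.47·0.0550232 = 0.189541.

0.190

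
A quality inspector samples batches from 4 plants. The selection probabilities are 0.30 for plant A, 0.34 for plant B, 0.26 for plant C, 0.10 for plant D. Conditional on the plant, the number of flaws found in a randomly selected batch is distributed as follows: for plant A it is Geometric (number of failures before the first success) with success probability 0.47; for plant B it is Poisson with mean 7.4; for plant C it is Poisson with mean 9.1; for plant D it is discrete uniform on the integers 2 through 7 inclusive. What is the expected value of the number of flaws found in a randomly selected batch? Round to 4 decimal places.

5.6703

Component means — A: 1.12766; B: 7.4; C: 9.1; D: 4.5.
E[X] = 0.3·1.12766 + 0.34·7.4 + 0.26·9.1 + 0.1·4.5 = 5.6703.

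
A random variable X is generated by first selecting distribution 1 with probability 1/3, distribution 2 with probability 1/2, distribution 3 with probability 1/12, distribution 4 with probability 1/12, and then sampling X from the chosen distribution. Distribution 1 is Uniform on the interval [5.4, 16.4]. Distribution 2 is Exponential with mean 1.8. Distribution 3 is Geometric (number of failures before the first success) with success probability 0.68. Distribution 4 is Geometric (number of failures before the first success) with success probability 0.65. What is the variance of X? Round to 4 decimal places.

Per component, 1: μ=10.9, E[X²]=128.893; 2: μ=1.8, E[X²]=6.48; 3: μ=0.470588, E[X²]=0.913495; 4: μ=0.538462, E[X²]=1.11834.
E[X] = 0.333333·10.9 + 0.5·1.8 + 0.0833333·0.470588 + 0.0833333·0.538462 = 4.61742.
E[X²] = 0.333333·128.893 + 0.5·6.48 + 0.0833333·0.913495 + 0.0833333·1.11834 = 46.3738.
Var(X) = E[X²] − (E[X])² = 46.3738 − 21.3206 = 25.0532.

25.0532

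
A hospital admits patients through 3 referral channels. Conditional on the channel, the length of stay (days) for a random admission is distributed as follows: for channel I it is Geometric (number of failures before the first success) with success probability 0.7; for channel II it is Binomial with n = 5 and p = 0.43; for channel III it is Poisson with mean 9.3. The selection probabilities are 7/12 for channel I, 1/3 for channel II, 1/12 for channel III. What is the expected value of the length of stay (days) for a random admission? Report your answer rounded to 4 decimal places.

1.7417

Component means — I: 0.428571; II: 2.15; III: 9.3.
E[X] = 0.583333·0.428571 + 0.333333·2.15 + 0.0833333·9.3 = 1.74167.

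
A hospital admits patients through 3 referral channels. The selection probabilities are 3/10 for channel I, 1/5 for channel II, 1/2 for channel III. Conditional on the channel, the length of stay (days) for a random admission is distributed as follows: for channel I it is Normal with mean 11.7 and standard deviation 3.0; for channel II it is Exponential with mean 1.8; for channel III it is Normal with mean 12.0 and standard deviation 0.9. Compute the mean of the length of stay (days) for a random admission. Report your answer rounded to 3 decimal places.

9.870

Component means — I: 11.7; II: 1.8; III: 12.
E[X] = 0.3·11.7 + 0.2·1.8 + 0.5·12 = 9.87.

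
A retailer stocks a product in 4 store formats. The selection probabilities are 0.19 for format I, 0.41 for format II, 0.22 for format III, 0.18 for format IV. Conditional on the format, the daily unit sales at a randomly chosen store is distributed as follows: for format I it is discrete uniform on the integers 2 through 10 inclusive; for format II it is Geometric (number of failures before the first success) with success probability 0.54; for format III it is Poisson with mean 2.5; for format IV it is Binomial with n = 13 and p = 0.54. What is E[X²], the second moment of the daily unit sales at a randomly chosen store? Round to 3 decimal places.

For each component E[X²] = Var + (mean)², giving I: 42.6667; II: 2.30316; III: 8.75; IV: 52.5096.
Overall E[X²] = 0.19·42.6667 + 0.41·2.30316 + 0.22·8.75 + 0.18·52.5096 = 20.4277.

20.428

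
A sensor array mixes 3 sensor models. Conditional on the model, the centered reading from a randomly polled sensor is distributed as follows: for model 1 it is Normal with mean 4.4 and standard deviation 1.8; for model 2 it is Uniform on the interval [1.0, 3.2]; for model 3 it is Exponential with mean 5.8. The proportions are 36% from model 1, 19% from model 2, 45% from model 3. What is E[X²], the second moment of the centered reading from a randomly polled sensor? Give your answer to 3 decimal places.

39.327

For each component E[X²] = Var + (mean)², giving 1: 22.6; 2: 4.81333; 3: 67.28.
Overall E[X²] = 0.36·22.6 + 0.19·4.81333 + 0.45·67.28 = 39.3265.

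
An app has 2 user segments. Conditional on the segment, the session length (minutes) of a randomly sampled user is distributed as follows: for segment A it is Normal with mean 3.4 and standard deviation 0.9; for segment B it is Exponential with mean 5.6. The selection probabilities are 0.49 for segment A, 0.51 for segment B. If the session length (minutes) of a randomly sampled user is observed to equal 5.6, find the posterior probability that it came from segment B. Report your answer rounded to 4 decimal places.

Likelihoods f(5.6 | ·): A: 0.0223432; B: 0.0656928.
Posterior ∝ prior × likelihood. Numerator for B: 0.51·0.0656928 = 0.0335033.
Normalizing constant: 0.49·0.0223432 + 0.51·0.0656928 = 0.0444515.
P(B | observation) = 0.0335033 / 0.0444515 = 0.753705.

0.7537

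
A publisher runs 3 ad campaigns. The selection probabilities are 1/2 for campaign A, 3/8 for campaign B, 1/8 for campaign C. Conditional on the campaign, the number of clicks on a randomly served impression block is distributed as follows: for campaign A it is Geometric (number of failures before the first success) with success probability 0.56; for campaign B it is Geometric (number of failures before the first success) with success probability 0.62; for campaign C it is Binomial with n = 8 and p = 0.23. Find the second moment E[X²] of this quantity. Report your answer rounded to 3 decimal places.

2.122

For each component E[X²] = Var + (mean)², giving A: 2.02041; B: 1.3642; C: 4.8024.
Overall E[X²] = 0.5·2.02041 + 0.375·1.3642 + 0.125·4.8024 = 2.12208.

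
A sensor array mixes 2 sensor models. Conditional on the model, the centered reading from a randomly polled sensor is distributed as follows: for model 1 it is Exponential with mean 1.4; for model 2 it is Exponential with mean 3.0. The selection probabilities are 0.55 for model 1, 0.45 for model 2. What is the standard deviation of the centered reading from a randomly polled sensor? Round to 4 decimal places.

Per component, 1: μ=1.4, E[X²]=3.92; 2: μ=3, E[X²]=18.
E[X] = 0.55·1.4 + 0.45·3 = 2.12.
E[X²] = 0.55·3.92 + 0.45·18 = 10.256.
Var(X) = E[X²] − (E[X])² = 10.256 − 4.4944 = 5.7616.
SD(X) = √5.7616 = 2.40033.

2.4003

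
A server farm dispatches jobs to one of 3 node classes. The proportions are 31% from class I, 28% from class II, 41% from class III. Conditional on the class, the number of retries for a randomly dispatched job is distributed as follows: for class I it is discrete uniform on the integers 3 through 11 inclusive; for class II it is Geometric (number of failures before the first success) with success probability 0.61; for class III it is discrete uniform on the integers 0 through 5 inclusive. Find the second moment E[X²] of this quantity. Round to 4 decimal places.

For each component E[X²] = Var + (mean)², giving I: 55.6667; II: 1.45687; III: 9.16667.
Overall E[X²] = 0.31·55.6667 + 0.28·1.45687 + 0.41·9.16667 = 21.4229.

21.4229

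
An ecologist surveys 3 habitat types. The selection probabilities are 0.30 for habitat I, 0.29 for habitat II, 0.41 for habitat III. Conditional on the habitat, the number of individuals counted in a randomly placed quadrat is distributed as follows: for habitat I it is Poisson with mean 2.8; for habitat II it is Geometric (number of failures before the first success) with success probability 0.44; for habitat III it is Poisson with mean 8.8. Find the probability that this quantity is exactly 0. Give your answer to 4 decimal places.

Conditional on each habitat, P(X = 0): I: 0.0608101; II: 0.44; III: 0.000150733.
By total probability, P(X = 0) = 0.3·0.0608101 + 0.29·0.44 + 0.41·0.000150733 = 0.145905.

0.1459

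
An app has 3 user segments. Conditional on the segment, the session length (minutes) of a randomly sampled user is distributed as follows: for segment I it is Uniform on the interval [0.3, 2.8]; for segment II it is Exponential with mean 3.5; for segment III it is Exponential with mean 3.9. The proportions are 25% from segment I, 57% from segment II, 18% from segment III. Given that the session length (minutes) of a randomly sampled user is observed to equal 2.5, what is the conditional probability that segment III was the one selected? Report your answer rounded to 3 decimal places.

Likelihoods f(2.5 | ·): I: 0.4; II: 0.139869; III: 0.135065.
Posterior ∝ prior × likelihood. Numerator for III: 0.18·0.135065 = 0.0243116.
Normalizing constant: 0.25·0.4 + 0.57·0.139869 + 0.18·0.135065 = 0.204037.
P(III | observation) = 0.0243116 / 0.204037 = 0.119153.

0.119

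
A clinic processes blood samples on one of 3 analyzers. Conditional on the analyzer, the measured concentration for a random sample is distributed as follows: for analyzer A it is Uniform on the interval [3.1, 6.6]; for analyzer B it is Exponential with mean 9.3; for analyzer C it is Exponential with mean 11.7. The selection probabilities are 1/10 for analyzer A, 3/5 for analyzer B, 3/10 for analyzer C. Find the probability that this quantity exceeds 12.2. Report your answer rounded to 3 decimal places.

0.267

Conditional on each analyzer, P(X > 12.2): A: 0; B: 0.269327; C: 0.352489.
By total probability, P(X > 12.2) = 0.1·0 + 0.6·0.269327 + 0.3·0.352489 = 0.267343.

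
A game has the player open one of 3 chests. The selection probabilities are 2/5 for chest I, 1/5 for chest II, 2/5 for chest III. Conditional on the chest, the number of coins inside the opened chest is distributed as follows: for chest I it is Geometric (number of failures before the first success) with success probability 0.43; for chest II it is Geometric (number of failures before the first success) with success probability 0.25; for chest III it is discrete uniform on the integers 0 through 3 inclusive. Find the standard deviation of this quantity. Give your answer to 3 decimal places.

2.131

Per component, I: μ=1.32558, E[X²]=4.83991; II: μ=3, E[X²]=21; III: μ=1.5, E[X²]=3.5.
E[X] = 0.4·1.32558 + 0.2·3 + 0.4·1.5 = 1.73023.
E[X²] = 0.4·4.83991 + 0.2·21 + 0.4·3.5 = 7.53597.
Var(X) = E[X²] − (E[X])² = 7.53597 − 2.9937 = 4.54226.
SD(X) = √4.54226 = 2.13126.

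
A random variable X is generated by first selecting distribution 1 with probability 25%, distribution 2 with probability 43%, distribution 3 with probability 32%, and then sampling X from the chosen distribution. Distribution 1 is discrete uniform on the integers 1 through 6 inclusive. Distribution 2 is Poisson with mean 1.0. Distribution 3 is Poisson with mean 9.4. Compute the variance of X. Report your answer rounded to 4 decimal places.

17.3329

Per component, 1: μ=3.5, E[X²]=15.1667; 2: μ=1, E[X²]=2; 3: μ=9.4, E[X²]=97.76.
E[X] = 0.25·3.5 + 0.43·1 + 0.32·9.4 = 4.313.
E[X²] = 0.25·15.1667 + 0.43·2 + 0.32·97.76 = 35.9349.
Var(X) = E[X²] − (E[X])² = 35.9349 − 18.602 = 17.3329.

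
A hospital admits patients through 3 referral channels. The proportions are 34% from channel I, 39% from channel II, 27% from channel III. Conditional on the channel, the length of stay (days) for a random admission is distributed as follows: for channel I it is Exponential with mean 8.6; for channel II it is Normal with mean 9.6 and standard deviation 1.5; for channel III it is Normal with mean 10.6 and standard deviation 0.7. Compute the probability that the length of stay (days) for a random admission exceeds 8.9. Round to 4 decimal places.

Conditional on each channel, P(X > 8.9): I: 0.355268; II: 0.679631; III: 0.992421.
By total probability, P(X > 8.9) = 0.34·0.355268 + 0.39·0.679631 + 0.27·0.992421 = 0.653801.

0.6538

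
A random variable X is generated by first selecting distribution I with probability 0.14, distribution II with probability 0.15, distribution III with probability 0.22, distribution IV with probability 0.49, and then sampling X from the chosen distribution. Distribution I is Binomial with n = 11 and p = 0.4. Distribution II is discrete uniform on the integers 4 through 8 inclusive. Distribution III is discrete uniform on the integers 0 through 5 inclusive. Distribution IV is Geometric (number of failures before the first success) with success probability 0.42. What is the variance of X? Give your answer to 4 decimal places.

5.8200

Per component, I: μ=4.4, E[X²]=22; II: μ=6, E[X²]=38; III: μ=2.5, E[X²]=9.16667; IV: μ=1.38095, E[X²]=5.19501.
E[X] = 0.14·4.4 + 0.15·6 + 0.22·2.5 + 0.49·1.38095 = 2.74267.
E[X²] = 0.14·22 + 0.15·38 + 0.22·9.16667 + 0.49·5.19501 = 13.3422.
Var(X) = E[X²] − (E[X])² = 13.3422 − 7.52222 = 5.82.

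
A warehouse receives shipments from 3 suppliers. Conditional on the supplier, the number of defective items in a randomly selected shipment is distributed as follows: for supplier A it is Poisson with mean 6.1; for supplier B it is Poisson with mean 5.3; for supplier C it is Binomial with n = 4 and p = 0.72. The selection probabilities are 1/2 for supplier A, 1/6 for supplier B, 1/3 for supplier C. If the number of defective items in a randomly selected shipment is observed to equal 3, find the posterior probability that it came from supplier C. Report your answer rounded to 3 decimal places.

Likelihoods P(X=3 | ·): A: 0.0848481; B: 0.123856; C: 0.418038.
Posterior ∝ prior × likelihood. Numerator for C: 0.333333·0.418038 = 0.139346.
Normalizing constant: 0.5·0.0848481 + 0.166667·0.123856 + 0.333333·0.418038 = 0.202413.
P(C | observation) = 0.139346 / 0.202413 = 0.688425.

0.688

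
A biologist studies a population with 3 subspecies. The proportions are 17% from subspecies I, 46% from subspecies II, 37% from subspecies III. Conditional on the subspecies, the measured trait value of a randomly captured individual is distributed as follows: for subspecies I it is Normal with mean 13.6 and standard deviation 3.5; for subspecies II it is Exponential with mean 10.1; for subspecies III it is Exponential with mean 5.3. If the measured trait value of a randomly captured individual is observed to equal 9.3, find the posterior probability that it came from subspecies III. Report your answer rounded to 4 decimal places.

0.3071

Likelihoods f(9.3 | ·): I: 0.0535899; II: 0.0394261; III: 0.0326332.
Posterior ∝ prior × likelihood. Numerator for III: 0.37·0.0326332 = 0.0120743.
Normalizing constant: 0.17·0.0535899 + 0.46·0.0394261 + 0.37·0.0326332 = 0.0393206.
P(III | observation) = 0.0120743 / 0.0393206 = 0.307073.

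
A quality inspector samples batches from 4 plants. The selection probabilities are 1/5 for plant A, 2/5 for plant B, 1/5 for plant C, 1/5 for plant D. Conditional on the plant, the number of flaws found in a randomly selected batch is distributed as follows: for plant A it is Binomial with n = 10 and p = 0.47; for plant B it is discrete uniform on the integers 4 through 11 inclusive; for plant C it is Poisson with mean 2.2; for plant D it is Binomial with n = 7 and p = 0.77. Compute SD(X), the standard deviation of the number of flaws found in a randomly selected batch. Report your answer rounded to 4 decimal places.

2.6819

Per component, A: μ=4.7, E[X²]=24.581; B: μ=7.5, E[X²]=61.5; C: μ=2.2, E[X²]=7.04; D: μ=5.39, E[X²]=30.2918.
E[X] = 0.2·4.7 + 0.4·7.5 + 0.2·2.2 + 0.2·5.39 = 5.458.
E[X²] = 0.2·24.581 + 0.4·61.5 + 0.2·7.04 + 0.2·30.2918 = 36.9826.
Var(X) = E[X²] − (E[X])² = 36.9826 − 29.7898 = 7.1928.
SD(X) = √7.1928 = 2.68194.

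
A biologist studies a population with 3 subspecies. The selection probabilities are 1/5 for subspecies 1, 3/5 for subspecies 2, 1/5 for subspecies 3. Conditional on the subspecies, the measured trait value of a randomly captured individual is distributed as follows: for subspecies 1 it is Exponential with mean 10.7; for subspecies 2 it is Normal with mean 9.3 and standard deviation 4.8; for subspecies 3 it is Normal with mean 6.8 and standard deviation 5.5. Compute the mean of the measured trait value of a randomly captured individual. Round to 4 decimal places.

9.0800

Component means — 1: 10.7; 2: 9.3; 3: 6.8.
E[X] = 0.2·10.7 + 0.6·9.3 + 0.2·6.8 = 9.08.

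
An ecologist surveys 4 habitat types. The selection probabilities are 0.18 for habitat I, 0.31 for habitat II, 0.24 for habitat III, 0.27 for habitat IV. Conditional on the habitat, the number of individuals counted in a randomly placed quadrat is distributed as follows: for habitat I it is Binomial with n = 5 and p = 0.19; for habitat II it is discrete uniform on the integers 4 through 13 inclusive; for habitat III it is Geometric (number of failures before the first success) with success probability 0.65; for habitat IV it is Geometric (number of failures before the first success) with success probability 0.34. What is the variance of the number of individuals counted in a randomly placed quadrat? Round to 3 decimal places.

Per component, I: μ=0.95, E[X²]=1.672; II: μ=8.5, E[X²]=80.5; III: μ=0.538462, E[X²]=1.11834; IV: μ=1.94118, E[X²]=9.47751.
E[X] = 0.18·0.95 + 0.31·8.5 + 0.24·0.538462 + 0.27·1.94118 = 3.45935.
E[X²] = 0.18·1.672 + 0.31·80.5 + 0.24·1.11834 + 0.27·9.47751 = 28.0833.
Var(X) = E[X²] − (E[X])² = 28.0833 − 11.9671 = 16.1162.

16.116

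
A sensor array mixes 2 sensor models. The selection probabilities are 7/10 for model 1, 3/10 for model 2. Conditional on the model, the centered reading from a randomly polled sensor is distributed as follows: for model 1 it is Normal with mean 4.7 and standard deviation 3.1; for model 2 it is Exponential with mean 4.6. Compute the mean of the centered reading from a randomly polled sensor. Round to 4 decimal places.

Component means — 1: 4.7; 2: 4.6.
E[X] = 0.7·4.7 + 0.3·4.6 = 4.67.

4.6700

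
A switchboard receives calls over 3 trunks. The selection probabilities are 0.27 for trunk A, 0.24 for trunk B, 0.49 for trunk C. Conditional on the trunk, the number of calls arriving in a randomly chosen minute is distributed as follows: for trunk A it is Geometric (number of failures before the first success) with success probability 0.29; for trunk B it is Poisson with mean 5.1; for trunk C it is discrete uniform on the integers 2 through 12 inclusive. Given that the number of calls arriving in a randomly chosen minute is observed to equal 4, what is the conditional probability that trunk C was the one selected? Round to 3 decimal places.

Likelihoods P(X=4 | ·): A: 0.0736939; B: 0.171857; C: 0.0909091.
Posterior ∝ prior × likelihood. Numerator for C: 0.49·0.0909091 = 0.0445455.
Normalizing constant: 0.27·0.0736939 + 0.24·0.171857 + 0.49·0.0909091 = 0.105689.
P(C | observation) = 0.0445455 / 0.105689 = 0.421479.

0.421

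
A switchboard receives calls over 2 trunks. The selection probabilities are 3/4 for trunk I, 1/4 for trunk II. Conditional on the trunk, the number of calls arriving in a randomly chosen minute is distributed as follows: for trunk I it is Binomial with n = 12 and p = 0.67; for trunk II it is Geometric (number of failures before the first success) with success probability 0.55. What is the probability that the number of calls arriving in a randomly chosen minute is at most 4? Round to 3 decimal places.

Conditional on each trunk, P(X ≤ 4): I: 0.0175957; II: 0.981547.
By total probability, P(X ≤ 4) = 0.75·0.0175957 + 0.25·0.981547 = 0.258584.

0.259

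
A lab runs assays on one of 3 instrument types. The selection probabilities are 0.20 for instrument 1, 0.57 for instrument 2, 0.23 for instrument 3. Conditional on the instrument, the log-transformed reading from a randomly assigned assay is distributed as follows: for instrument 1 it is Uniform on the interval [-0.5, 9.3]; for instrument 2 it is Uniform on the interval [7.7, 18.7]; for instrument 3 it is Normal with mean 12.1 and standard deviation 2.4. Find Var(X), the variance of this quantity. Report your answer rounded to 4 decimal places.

20.3871

Per component, 1: μ=4.4, E[X²]=27.3633; 2: μ=13.2, E[X²]=184.323; 3: μ=12.1, E[X²]=152.17.
E[X] = 0.2·4.4 + 0.57·13.2 + 0.23·12.1 = 11.187.
E[X²] = 0.2·27.3633 + 0.57·184.323 + 0.23·152.17 = 145.536.
Var(X) = E[X²] − (E[X])² = 145.536 − 125.149 = 20.3871.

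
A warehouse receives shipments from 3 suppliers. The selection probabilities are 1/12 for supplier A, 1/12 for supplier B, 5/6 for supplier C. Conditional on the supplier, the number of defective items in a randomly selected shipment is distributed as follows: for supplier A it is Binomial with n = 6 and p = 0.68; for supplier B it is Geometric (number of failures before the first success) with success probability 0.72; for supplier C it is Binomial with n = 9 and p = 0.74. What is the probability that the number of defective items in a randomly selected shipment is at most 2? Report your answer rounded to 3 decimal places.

Conditional on each supplier, P(X ≤ 2): A: 0.0874932; B: 0.978048; C: 0.00172787.
By total probability, P(X ≤ 2) = 0.0833333·0.0874932 + 0.0833333·0.978048 + 0.833333·0.00172787 = 0.090235.

0.090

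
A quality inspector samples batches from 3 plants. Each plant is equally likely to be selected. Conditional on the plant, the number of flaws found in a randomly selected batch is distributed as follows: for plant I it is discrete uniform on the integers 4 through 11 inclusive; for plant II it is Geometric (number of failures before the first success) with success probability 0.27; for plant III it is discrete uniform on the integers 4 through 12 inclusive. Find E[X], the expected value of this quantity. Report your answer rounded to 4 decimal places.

6.0679

Component means — I: 7.5; II: 2.7037; III: 8.
E[X] = 0.333333·7.5 + 0.333333·2.7037 + 0.333333·8 = 6.0679.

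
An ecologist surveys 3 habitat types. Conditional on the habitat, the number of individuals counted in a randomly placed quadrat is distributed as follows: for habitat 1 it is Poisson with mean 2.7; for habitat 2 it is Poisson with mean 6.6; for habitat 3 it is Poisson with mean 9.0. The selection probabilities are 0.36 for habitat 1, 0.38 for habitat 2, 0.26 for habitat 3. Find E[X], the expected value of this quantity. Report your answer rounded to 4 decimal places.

Component means — 1: 2.7; 2: 6.6; 3: 9.
E[X] = 0.36·2.7 + 0.38·6.6 + 0.26·9 = 5.82.

5.8200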